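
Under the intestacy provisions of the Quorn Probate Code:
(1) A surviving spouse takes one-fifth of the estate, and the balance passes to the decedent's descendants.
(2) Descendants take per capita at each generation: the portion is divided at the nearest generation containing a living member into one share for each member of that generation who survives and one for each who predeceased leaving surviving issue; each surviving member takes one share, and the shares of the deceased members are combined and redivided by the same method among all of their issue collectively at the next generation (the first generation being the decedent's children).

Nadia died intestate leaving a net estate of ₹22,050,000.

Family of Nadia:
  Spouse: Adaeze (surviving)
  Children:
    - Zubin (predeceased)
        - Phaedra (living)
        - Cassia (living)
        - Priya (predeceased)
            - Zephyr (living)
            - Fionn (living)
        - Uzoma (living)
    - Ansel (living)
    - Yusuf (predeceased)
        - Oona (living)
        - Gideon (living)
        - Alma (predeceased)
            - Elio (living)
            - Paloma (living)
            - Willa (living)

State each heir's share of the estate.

Adaeze takes one-fifth of ₹22,050,000 = ₹4,410,000. The remaining ₹17,640,000 passes to the descendants.
The descendants' portion (₹17,640,000) is divided at the children's generation into 3 shares of ₹5,880,000. Ansel takes ₹5,880,000. The 2 shares of the deceased (Zubin and Yusuf) are combined into a pool of ₹11,760,000.
That pool (₹11,760,000) is divided at the grandchildren's generation into 7 shares of ₹1,680,000. Phaedra, Cassia, Uzoma, Oona, and Gideon each take ₹1,680,000. The 2 shares of the deceased (Priya and Alma) are combined into a pool of ₹3,360,000.
That pool (₹3,360,000) is divided at the great-grandchildren's generation equally among Zephyr, Fionn, Elio, Paloma, and Willa: ₹672,000 each.

Adaeze: ₹4,410,000; Phaedra: ₹1,680,000; Cassia: ₹1,680,000; Zephyr: ₹672,000; Fionn: ₹672,000; Uzoma: ₹1,680,000; Ansel: ₹5,880,000; Oona: ₹1,680,000; Gideon: ₹1,680,000; Elio: ₹672,000; Paloma: ₹672,000; Willa: ₹672,000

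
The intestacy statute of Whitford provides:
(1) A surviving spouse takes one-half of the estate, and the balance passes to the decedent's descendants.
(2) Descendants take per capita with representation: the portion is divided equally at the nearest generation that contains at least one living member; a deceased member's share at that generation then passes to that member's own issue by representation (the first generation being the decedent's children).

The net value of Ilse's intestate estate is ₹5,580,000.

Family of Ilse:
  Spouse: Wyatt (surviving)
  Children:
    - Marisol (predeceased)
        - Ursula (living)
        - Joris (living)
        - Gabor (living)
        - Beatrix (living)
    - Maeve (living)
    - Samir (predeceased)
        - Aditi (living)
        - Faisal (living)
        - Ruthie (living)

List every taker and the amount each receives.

Wyatt takes one-half of ₹5,580,000 = ₹2,790,000. The remaining ₹2,790,000 passes to the descendants.
The descendants' portion (₹2,790,000) is divided into 3 shares of ₹930,000: Maeve takes ₹930,000; Marisol's ₹930,000 share passes to Marisol's issue; Samir's ₹930,000 share passes to Samir's issue.
Marisol's share (₹930,000) is divided into 4 shares of ₹232,500: Ursula, Joris, Gabor, and Beatrix each take ₹232,500.
Samir's share (₹930,000) is divided into 3 shares of ₹310,000: Aditi, Faisal, and Ruthie each take ₹310,000.

Wyatt: ₹2,790,000; Ursula: ₹232,500; Joris: ₹232,500; Gabor: ₹232,500; Beatrix: ₹232,500; Maeve: ₹930,000; Aditi: ₹310,000; Faisal: ₹310,000; Ruthie: ₹310,000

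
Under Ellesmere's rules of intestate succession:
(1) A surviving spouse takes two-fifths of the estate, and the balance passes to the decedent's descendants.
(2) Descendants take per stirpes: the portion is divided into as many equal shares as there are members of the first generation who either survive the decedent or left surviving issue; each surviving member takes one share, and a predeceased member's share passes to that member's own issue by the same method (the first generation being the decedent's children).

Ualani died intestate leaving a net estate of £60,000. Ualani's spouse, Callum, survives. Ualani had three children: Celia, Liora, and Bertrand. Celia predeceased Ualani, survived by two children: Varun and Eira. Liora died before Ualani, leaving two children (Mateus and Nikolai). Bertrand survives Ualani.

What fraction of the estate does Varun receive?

Varun receives 1/10 of the estate.

Callum takes two-fifths of £60,000 = £24,000. The remaining £36,000 passes to the descendants.
The descendants' portion (£36,000) is divided into 3 shares of £12,000: Bertrand takes £12,000; Celia's £12,000 share passes to Celia's issue; Liora's £12,000 share passes to Liora's issue.
Celia's share (£12,000) is divided into 2 shares of £6,000: Varun and Eira each take £6,000.
Liora's share (£12,000) is divided into 2 shares of £6,000: Mateus and Nikolai each take £6,000.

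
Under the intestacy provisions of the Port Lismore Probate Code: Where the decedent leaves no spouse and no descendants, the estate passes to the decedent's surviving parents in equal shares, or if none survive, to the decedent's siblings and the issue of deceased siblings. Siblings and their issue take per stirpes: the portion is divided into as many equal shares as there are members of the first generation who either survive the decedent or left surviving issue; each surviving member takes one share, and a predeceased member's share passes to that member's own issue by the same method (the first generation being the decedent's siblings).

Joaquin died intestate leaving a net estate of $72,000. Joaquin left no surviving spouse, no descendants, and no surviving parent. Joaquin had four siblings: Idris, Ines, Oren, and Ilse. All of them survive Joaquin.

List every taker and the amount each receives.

The entire $72,000 passes to the siblings and their issue.
That amount ($72,000) is divided into 4 shares of $18,000: Idris, Ines, Oren, and Ilse each take $18,000.

Idris: $18,000; Ines: $18,000; Oren: $18,000; Ilse: $18,000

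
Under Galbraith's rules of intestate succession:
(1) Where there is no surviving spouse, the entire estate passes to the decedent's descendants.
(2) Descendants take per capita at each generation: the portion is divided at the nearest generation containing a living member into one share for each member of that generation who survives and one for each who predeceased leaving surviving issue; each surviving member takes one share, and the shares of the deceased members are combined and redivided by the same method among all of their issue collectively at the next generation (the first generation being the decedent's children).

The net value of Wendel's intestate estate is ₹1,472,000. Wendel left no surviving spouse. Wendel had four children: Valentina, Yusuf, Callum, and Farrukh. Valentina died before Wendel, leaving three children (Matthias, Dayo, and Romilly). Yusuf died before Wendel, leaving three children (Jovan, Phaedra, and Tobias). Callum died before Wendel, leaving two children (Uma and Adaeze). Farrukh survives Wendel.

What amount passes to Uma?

Uma receives ₹138,000.

The entire ₹1,472,000 passes to the descendants.
That amount (₹1,472,000) is divided at the children's generation into 4 shares of ₹368,000. Farrukh takes ₹368,000. The 3 shares of the deceased (Valentina, Yusuf, and Callum) are combined into a pool of ₹1,104,000.
That pool (₹1,104,000) is divided at the grandchildren's generation equally among Matthias, Dayo, Romilly, Jovan, Phaedra, Tobias, Uma, and Adaeze: ₹138,000 each.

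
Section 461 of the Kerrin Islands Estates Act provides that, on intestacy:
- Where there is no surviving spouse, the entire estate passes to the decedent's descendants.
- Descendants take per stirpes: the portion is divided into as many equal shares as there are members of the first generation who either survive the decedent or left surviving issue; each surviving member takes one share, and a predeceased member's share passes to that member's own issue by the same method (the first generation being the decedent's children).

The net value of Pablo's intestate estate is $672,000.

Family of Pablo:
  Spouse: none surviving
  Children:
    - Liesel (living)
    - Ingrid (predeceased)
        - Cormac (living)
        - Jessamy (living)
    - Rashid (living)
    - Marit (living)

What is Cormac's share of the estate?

The entire $672,000 passes to the descendants.
That amount ($672,000) is divided into 4 shares of $168,000: Liesel, Rashid, and Marit each take $168,000; Ingrid's $168,000 share passes to Ingrid's issue.
Ingrid's share ($168,000) is divided into 2 shares of $84,000: Cormac and Jessamy each take $84,000.

Cormac receives $84,000.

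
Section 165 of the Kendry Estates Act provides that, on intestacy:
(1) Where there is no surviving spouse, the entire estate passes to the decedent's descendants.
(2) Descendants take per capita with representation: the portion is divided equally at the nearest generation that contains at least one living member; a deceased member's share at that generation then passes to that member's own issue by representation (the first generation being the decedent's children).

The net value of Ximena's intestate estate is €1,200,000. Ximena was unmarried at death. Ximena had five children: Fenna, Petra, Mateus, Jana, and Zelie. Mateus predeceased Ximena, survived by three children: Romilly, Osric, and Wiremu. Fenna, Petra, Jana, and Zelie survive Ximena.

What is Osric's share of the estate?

Osric receives €80,000.

The entire €1,200,000 passes to the descendants.
That amount (€1,200,000) is divided into 5 shares of €240,000: Fenna, Petra, Jana, and Zelie each take €240,000; Mateus's €240,000 share passes to Mateus's issue.
Mateus's share (€240,000) is divided into 3 shares of €80,000: Romilly, Osric, and Wiremu each take €80,000.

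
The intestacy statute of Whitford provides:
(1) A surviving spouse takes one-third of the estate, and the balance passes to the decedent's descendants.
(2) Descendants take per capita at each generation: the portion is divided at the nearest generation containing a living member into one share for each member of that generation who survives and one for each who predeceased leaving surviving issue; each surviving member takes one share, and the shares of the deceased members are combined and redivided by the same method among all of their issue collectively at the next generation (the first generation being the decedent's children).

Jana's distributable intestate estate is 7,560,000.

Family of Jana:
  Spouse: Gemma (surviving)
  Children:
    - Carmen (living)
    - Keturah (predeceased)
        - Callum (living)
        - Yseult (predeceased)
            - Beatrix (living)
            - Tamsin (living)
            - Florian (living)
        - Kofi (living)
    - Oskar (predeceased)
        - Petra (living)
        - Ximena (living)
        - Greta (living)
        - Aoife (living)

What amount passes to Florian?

Florian receives 160,000.

Gemma takes one-third of 7,560,000 = 2,520,000. The remaining 5,040,000 passes to the descendants.
The descendants' portion (5,040,000) is divided at the children's generation into 3 shares of 1,680,000. Carmen takes 1,680,000. The 2 shares of the deceased (Keturah and Oskar) are combined into a pool of 3,360,000.
That pool (3,360,000) is divided at the grandchildren's generation into 7 shares of 480,000. Callum, Kofi, Petra, Ximena, Greta, and Aoife each take 480,000. The remaining share for the deceased Yseult (480,000) is carried to the next generation.
That pool (480,000) is divided at the great-grandchildren's generation equally among Beatrix, Tamsin, and Florian: 160,000 each.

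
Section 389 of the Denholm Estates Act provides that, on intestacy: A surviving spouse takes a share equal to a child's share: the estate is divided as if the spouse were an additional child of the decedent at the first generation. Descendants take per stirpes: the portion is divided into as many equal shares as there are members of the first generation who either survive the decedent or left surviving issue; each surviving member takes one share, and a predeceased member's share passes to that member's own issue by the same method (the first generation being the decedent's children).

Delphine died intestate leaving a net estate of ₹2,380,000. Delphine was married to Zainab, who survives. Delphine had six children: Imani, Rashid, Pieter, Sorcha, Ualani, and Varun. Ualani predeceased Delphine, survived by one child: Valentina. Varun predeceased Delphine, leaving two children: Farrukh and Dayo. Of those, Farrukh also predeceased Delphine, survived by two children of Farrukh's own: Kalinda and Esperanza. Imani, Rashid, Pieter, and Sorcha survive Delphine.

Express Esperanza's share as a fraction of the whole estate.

The spouse counts as an additional share at the children's level, so there are 7 primary shares of ₹340,000. Zainab takes one such share (₹340,000).
The children's combined portion (₹2,040,000) is divided into 6 shares of ₹340,000: Imani, Rashid, Pieter, and Sorcha each take ₹340,000; Ualani's ₹340,000 share passes to Ualani's issue; Varun's ₹340,000 share passes to Varun's issue.
Ualani's share (₹340,000) passes entirely to Valentina.
Varun's share (₹340,000) is divided into 2 shares of ₹170,000: Dayo takes ₹170,000; Farrukh's ₹170,000 share passes to Farrukh's issue.
Farrukh's share (₹170,000) is divided into 2 shares of ₹85,000: Kalinda and Esperanza each take ₹85,000.

Esperanza receives 1/28 of the estate.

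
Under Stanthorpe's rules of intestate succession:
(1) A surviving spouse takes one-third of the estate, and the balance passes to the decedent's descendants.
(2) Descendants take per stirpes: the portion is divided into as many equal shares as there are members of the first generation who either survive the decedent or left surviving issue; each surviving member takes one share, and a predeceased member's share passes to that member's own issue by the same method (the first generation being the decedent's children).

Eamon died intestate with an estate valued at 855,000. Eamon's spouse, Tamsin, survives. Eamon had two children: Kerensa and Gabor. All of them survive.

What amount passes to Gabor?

Tamsin takes one-third of 855,000 = 285,000. The remaining 570,000 passes to the descendants.
The descendants' portion (570,000) is divided into 2 shares of 285,000: Kerensa and Gabor each take 285,000.

Gabor receives 285,000.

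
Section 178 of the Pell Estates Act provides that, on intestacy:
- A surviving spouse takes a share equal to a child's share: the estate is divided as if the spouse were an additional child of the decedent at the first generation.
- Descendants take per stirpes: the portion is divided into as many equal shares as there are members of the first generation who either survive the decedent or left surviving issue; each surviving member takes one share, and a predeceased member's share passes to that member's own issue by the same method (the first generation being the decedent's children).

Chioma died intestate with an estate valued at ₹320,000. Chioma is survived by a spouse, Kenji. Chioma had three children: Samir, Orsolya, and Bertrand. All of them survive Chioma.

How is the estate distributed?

The spouse counts as an additional share at the children's level, so there are 4 primary shares of ₹80,000. Kenji takes one such share (₹80,000).
The children's combined portion (₹240,000) is divided into 3 shares of ₹80,000: Samir, Orsolya, and Bertrand each take ₹80,000.

Kenji: ₹80,000; Samir: ₹80,000; Orsolya: ₹80,000; Bertrand: ₹80,000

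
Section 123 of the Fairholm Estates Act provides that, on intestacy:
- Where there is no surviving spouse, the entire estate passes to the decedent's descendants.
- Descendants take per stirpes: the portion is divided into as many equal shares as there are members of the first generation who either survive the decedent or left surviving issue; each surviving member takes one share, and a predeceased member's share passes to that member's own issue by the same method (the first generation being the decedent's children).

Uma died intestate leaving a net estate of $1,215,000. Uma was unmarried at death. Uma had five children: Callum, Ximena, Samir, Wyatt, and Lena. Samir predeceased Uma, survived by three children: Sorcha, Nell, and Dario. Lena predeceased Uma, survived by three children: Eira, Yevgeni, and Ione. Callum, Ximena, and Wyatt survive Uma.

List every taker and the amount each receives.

The entire $1,215,000 passes to the descendants.
That amount ($1,215,000) is divided into 5 shares of $243,000: Callum, Ximena, and Wyatt each take $243,000; Samir's $243,000 share passes to Samir's issue; Lena's $243,000 share passes to Lena's issue.
Samir's share ($243,000) is divided into 3 shares of $81,000: Sorcha, Nell, and Dario each take $81,000.
Lena's share ($243,000) is divided into 3 shares of $81,000: Eira, Yevgeni, and Ione each take $81,000.

Callum: $243,000; Ximena: $243,000; Sorcha: $81,000; Nell: $81,000; Dario: $81,000; Wyatt: $243,000; Eira: $81,000; Yevgeni: $81,000; Ione: $81,000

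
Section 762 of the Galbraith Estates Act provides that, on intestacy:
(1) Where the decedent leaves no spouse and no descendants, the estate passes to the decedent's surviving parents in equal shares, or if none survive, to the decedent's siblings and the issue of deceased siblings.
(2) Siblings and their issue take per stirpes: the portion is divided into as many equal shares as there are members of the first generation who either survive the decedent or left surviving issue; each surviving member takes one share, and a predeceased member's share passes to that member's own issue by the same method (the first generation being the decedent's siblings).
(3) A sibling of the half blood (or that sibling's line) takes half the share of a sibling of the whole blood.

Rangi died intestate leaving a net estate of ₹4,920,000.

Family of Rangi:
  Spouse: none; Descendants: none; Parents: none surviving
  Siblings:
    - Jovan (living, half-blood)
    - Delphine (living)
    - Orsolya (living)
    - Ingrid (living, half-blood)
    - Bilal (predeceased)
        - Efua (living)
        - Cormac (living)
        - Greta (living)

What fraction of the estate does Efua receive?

Efua receives 1/12 of the estate.

The entire ₹4,920,000 passes to the siblings and their issue.
Counting each half-blood sibling's line as half a unit, there are 4 units in ₹4,920,000, so one unit is ₹1,230,000. Whole-blood lines (Delphine, Orsolya, and Bilal) take ₹1,230,000 each; half-blood lines (Jovan and Ingrid) take ₹615,000 each.
Bilal's share (₹1,230,000) is divided into 3 shares of ₹410,000: Efua, Cormac, and Greta each take ₹410,000.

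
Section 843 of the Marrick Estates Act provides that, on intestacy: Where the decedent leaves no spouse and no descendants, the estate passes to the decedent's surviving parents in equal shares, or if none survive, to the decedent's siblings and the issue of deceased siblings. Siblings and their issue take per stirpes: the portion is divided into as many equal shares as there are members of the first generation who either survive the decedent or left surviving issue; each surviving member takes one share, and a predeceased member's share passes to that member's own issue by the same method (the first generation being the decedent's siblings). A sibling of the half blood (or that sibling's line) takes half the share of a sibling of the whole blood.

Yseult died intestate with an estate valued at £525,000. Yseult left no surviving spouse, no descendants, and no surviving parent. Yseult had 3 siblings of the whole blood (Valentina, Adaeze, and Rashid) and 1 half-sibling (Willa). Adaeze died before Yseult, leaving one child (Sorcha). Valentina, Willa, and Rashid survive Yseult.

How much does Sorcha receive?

Sorcha receives £150,000.

The entire £525,000 passes to the siblings and their issue.
Counting each half-blood sibling's line as half a unit, there are 7/2 units in £525,000, so one unit is £150,000. Whole-blood lines (Valentina, Adaeze, and Rashid) take £150,000 each; half-blood lines (Willa) take £75,000 each.
Adaeze's share (£150,000) passes entirely to Sorcha.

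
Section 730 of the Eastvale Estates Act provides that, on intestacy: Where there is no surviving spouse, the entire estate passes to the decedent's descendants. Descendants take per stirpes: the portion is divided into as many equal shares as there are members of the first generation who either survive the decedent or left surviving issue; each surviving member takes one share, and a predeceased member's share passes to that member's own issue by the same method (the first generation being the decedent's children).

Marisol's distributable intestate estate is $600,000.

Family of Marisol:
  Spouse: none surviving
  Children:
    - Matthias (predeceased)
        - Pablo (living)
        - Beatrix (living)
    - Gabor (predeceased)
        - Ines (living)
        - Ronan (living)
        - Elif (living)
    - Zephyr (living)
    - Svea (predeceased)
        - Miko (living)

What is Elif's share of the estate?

Elif receives $50,000.

The entire $600,000 passes to the descendants.
That amount ($600,000) is divided into 4 shares of $150,000: Zephyr takes $150,000; Matthias's $150,000 share passes to Matthias's issue; Gabor's $150,000 share passes to Gabor's issue; Svea's $150,000 share passes to Svea's issue.
Matthias's share ($150,000) is divided into 2 shares of $75,000: Pablo and Beatrix each take $75,000.
Gabor's share ($150,000) is divided into 3 shares of $50,000: Ines, Ronan, and Elif each take $50,000.
Svea's share ($150,000) passes entirely to Miko.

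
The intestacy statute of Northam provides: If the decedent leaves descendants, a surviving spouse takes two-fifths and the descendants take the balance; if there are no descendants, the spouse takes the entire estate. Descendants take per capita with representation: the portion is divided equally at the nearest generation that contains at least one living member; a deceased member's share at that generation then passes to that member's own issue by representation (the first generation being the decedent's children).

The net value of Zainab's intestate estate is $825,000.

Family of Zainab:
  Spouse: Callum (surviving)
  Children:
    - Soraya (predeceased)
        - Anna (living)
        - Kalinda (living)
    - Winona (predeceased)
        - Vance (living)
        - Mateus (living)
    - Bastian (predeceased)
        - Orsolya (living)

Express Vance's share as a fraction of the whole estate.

Vance receives 3/25 of the estate.

Callum takes two-fifths of $825,000 = $330,000. The remaining $495,000 passes to the descendants.
No child survives, so the initial division is made at the grandchildren's generation.
The descendants' portion ($495,000) is divided into 5 shares of $99,000: Anna, Kalinda, Vance, Mateus, and Orsolya each take $99,000.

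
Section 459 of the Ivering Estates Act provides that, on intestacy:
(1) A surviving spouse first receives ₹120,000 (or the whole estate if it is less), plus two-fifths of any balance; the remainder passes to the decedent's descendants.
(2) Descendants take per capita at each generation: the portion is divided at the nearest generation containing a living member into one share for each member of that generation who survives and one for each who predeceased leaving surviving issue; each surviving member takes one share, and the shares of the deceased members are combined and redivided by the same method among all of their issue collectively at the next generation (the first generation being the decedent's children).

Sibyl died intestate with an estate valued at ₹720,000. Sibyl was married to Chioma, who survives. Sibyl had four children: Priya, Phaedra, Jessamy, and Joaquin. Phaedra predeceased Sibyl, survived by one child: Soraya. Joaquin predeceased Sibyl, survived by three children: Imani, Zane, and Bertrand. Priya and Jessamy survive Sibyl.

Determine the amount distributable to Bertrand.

Chioma first takes ₹120,000, leaving a balance of ₹600,000. Chioma then takes two-fifths of the balance (₹240,000), for a total of ₹360,000. The remaining ₹360,000 passes to the descendants.
The descendants' portion (₹360,000) is divided at the children's generation into 4 shares of ₹90,000. Priya and Jessamy each take ₹90,000. The 2 shares of the deceased (Phaedra and Joaquin) are combined into a pool of ₹180,000.
That pool (₹180,000) is divided at the grandchildren's generation equally among Soraya, Imani, Zane, and Bertrand: ₹45,000 each.

Bertrand receives ₹45,000.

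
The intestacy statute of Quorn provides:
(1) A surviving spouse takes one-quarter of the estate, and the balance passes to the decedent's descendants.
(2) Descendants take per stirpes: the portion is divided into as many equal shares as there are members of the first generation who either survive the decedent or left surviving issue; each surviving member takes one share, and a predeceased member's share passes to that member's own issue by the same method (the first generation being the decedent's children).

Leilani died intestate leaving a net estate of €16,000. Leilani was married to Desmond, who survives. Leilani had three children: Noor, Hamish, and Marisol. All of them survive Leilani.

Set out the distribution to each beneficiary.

Desmond: €4,000; Noor: €4,000; Hamish: €4,000; Marisol: €4,000

Desmond takes one-quarter of €16,000 = €4,000. The remaining €12,000 passes to the descendants.
The descendants' portion (€12,000) is divided into 3 shares of €4,000: Noor, Hamish, and Marisol each take €4,000.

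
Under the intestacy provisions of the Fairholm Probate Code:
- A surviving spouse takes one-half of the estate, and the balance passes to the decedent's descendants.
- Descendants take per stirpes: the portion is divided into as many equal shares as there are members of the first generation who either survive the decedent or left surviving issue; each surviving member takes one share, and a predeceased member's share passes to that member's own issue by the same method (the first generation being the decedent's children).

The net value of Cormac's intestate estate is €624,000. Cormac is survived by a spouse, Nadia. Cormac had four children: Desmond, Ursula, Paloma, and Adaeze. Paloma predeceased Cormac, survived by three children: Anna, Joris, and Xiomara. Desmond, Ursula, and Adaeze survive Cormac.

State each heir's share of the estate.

Nadia takes one-half of €624,000 = €312,000. The remaining €312,000 passes to the descendants.
The descendants' portion (€312,000) is divided into 4 shares of €78,000: Desmond, Ursula, and Adaeze each take €78,000; Paloma's €78,000 share passes to Paloma's issue.
Paloma's share (€78,000) is divided into 3 shares of €26,000: Anna, Joris, and Xiomara each take €26,000.

Nadia: €312,000; Desmond: €78,000; Ursula: €78,000; Anna: €26,000; Joris: €26,000; Xiomara: €26,000; Adaeze: €78,000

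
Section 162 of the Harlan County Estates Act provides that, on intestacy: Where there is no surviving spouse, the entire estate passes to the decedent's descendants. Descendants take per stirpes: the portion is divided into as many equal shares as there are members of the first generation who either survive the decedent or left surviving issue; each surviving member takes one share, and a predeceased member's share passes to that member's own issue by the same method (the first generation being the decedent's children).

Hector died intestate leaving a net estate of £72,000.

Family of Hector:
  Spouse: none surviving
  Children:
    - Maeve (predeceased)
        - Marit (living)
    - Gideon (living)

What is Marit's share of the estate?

The entire £72,000 passes to the descendants.
That amount (£72,000) is divided into 2 shares of £36,000: Gideon takes £36,000; Maeve's £36,000 share passes to Maeve's issue.
Maeve's share (£36,000) passes entirely to Marit.

Marit receives £36,000.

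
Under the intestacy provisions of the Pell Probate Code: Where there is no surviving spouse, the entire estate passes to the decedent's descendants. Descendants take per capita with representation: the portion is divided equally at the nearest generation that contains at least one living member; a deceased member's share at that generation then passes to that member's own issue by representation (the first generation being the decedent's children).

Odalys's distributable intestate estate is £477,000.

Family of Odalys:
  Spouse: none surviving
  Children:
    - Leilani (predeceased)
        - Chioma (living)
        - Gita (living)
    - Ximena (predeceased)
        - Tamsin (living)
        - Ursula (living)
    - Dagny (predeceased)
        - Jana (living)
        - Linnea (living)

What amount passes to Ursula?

The entire £477,000 passes to the descendants.
No child survives, so the initial division is made at the grandchildren's generation.
That amount (£477,000) is divided into 6 shares of £79,500: Chioma, Gita, Tamsin, Ursula, Jana, and Linnea each take £79,500.

Ursula receives £79,500.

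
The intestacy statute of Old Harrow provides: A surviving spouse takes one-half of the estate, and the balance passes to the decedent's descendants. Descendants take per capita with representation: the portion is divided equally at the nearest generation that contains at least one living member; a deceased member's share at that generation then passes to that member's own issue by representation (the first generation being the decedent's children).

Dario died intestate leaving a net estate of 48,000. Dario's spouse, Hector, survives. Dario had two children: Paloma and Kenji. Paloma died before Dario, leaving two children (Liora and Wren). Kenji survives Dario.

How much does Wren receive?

Hector takes one-half of 48,000 = 24,000. The remaining 24,000 passes to the descendants.
The descendants' portion (24,000) is divided into 2 shares of 12,000: Kenji takes 12,000; Paloma's 12,000 share passes to Paloma's issue.
Paloma's share (12,000) is divided into 2 shares of 6,000: Liora and Wren each take 6,000.

Wren receives 6,000.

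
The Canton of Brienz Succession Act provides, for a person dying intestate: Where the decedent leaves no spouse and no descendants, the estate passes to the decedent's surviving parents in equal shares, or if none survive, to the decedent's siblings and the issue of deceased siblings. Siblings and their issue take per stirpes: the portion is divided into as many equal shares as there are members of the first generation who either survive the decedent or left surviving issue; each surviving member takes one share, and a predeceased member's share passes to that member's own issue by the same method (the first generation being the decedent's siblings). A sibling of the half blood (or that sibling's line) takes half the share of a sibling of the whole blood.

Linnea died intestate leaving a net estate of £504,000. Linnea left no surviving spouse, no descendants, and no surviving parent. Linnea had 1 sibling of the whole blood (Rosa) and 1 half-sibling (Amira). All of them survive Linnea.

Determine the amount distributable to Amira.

Amira receives £168,000.

The entire £504,000 passes to the siblings and their issue.
Counting each half-blood sibling's line as half a unit, there are 3/2 units in £504,000, so one unit is £336,000. Whole-blood lines (Rosa) take £336,000 each; half-blood lines (Amira) take £168,000 each.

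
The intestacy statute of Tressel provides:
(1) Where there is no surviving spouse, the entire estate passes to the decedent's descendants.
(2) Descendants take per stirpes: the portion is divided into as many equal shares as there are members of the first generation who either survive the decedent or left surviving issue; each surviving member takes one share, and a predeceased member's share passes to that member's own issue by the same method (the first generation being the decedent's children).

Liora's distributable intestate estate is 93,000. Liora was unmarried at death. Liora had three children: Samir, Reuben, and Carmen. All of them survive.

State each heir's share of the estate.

The entire 93,000 passes to the descendants.
That amount (93,000) is divided into 3 shares of 31,000: Samir, Reuben, and Carmen each take 31,000.

Samir: 31,000; Reuben: 31,000; Carmen: 31,000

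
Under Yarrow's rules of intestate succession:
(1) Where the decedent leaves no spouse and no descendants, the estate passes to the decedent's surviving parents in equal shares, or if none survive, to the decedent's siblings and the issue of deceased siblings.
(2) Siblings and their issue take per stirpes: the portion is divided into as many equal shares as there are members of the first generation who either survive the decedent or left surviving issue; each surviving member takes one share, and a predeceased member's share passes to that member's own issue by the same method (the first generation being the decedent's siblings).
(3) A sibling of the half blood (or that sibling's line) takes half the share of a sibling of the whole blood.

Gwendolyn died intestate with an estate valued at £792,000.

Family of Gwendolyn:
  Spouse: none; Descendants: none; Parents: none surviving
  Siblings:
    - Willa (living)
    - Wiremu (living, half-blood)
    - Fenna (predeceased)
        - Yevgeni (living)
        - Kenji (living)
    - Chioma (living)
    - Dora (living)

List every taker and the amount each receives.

Willa: £176,000; Wiremu: £88,000; Yevgeni: £88,000; Kenji: £88,000; Chioma: £176,000; Dora: £176,000

The entire £792,000 passes to the siblings and their issue.
Counting each half-blood sibling's line as half a unit, there are 9/2 units in £792,000, so one unit is £176,000. Whole-blood lines (Willa, Fenna, Chioma, and Dora) take £176,000 each; half-blood lines (Wiremu) take £88,000 each.
Fenna's share (£176,000) is divided into 2 shares of £88,000: Yevgeni and Kenji each take £88,000.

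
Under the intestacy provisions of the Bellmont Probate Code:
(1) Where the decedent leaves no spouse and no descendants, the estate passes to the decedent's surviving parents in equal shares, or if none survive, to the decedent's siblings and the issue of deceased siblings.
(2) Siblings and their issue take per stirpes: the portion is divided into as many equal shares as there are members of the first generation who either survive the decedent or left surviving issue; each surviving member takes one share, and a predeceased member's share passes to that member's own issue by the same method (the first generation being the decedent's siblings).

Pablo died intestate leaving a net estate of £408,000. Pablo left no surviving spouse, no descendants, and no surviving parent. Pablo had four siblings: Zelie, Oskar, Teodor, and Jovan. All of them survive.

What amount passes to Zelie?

The entire £408,000 passes to the siblings and their issue.
That amount (£408,000) is divided into 4 shares of £102,000: Zelie, Oskar, Teodor, and Jovan each take £102,000.

Zelie receives £102,000.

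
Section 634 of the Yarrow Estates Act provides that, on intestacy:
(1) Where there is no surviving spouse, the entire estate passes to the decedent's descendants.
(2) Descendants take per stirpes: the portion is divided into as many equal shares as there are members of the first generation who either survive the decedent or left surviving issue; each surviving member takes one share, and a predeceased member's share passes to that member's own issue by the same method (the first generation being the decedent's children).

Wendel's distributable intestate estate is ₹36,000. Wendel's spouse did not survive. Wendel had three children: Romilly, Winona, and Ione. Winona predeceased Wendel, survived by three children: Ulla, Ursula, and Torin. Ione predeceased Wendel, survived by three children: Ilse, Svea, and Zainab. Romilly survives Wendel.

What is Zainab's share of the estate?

Zainab receives ₹4,000.

The entire ₹36,000 passes to the descendants.
That amount (₹36,000) is divided into 3 shares of ₹12,000: Romilly takes ₹12,000; Winona's ₹12,000 share passes to Winona's issue; Ione's ₹12,000 share passes to Ione's issue.
Winona's share (₹12,000) is divided into 3 shares of ₹4,000: Ulla, Ursula, and Torin each take ₹4,000.
Ione's share (₹12,000) is divided into 3 shares of ₹4,000: Ilse, Svea, and Zainab each take ₹4,000.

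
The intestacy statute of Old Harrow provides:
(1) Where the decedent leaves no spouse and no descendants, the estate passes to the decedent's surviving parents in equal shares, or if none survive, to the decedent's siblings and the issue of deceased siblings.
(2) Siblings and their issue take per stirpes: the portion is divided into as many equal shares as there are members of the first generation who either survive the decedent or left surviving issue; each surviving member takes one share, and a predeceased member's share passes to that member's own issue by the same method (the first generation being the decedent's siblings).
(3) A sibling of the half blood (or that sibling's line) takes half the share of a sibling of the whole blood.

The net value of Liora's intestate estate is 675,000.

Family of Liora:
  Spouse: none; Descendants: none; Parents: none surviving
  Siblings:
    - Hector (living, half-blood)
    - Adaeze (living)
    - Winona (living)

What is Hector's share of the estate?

Hector receives 135,000.

The entire 675,000 passes to the siblings and their issue.
Counting each half-blood sibling's line as half a unit, there are 5/2 units in 675,000, so one unit is 270,000. Whole-blood lines (Adaeze and Winona) take 270,000 each; half-blood lines (Hector) take 135,000 each.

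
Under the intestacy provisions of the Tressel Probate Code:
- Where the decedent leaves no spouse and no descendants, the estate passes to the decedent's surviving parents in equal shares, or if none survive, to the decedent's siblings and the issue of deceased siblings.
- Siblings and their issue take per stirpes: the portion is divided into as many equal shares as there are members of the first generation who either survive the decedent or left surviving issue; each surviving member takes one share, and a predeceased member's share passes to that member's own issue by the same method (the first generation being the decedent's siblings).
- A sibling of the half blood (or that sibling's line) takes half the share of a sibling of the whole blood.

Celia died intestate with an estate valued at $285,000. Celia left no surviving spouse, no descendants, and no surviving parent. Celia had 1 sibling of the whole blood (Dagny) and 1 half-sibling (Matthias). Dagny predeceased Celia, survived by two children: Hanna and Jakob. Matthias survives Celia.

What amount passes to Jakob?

Jakob receives $95,000.

The entire $285,000 passes to the siblings and their issue.
Counting each half-blood sibling's line as half a unit, there are 3/2 units in $285,000, so one unit is $190,000. Whole-blood lines (Dagny) take $190,000 each; half-blood lines (Matthias) take $95,000 each.
Dagny's share ($190,000) is divided into 2 shares of $95,000: Hanna and Jakob each take $95,000.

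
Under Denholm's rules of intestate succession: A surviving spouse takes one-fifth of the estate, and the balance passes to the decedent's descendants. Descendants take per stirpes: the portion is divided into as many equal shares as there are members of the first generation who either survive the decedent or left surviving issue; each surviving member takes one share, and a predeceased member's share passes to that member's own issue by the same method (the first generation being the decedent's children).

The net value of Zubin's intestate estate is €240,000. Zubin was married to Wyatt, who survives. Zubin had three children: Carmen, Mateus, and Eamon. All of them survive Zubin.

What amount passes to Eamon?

Wyatt takes one-fifth of €240,000 = €48,000. The remaining €192,000 passes to the descendants.
The descendants' portion (€192,000) is divided into 3 shares of €64,000: Carmen, Mateus, and Eamon each take €64,000.

Eamon receives €64,000.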